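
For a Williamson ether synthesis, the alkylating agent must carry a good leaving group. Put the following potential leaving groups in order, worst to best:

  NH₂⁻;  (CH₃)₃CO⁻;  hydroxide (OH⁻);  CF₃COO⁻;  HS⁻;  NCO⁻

NH₂⁻ < (CH₃)₃CO⁻ < hydroxide (OH⁻) < HS⁻ < NCO⁻ < CF₃COO⁻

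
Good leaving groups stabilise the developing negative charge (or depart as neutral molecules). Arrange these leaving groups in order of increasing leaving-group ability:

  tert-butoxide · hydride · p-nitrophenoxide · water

A good leaving group is a weak base: the lower the pKₐ of its conjugate acid, the more readily it departs.
water: pKₐ(H₃O⁺) ≈ -1.7
p-nitrophenoxide: pKₐ(p-nitrophenol) ≈ 7.2
tert-butoxide: pKₐ(t-BuOH) ≈ 18
hydride: pKₐ(H₂) ≈ 36
The question asks for worst first, so the sequence is read in increasing leaving-group ability.

hydride < tert-butoxide < p-nitrophenoxide < water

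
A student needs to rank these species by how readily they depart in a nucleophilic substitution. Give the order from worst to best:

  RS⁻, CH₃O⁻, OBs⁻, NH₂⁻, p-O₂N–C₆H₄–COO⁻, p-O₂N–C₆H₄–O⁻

OBs⁻: pKₐ(p-BrC₆H₄SO₃H) ≈ -2.8
p-O₂N–C₆H₄–COO⁻: pKₐ(p-nitrobenzoic acid) ≈ 3.4
p-O₂N–C₆H₄–O⁻: pKₐ(p-nitrophenol) ≈ 7.2 — nitro group delocalises the charge; the classic chromogenic LG
RS⁻: pKₐ(RSH (a thiol)) ≈ 10.5
CH₃O⁻: pKₐ(CH₃OH) ≈ 15.5 — strong base; alkoxides do not leave unassisted
NH₂⁻: pKₐ(NH₃) ≈ 38 — extremely strong base; never a leaving group
The question asks for worst first, so the sequence is read in increasing leaving-group ability.

NH₂⁻ < CH₃O⁻ < RS⁻ < p-O₂N–C₆H₄–O⁻ < p-O₂N–C₆H₄–COO⁻ < OBs⁻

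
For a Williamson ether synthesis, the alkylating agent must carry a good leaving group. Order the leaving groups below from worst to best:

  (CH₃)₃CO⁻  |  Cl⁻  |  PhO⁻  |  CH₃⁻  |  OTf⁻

CH₃⁻ < (CH₃)₃CO⁻ < PhO⁻ < Cl⁻ < OTf⁻

The more stable X⁻ (or X) is on its own — i.e. the weaker a base it is — the better a leaving group it makes.
OTf⁻: pKₐ(CF₃SO₃H (triflic acid)) ≈ -14 — charge spread over three oxygens and a CF₃ group; the premier leaving group in synthesis
Cl⁻: pKₐ(HCl) ≈ -7 — moderately weak base
PhO⁻: pKₐ(C₆H₅OH (phenol)) ≈ 10 — resonance into the ring helps, but still a poor LG
(CH₃)₃CO⁻: pKₐ(t-BuOH) ≈ 18 — bulky, strongly basic alkoxide
CH₃⁻: pKₐ(CH₄) ≈ 48 — unstabilised carbanion; the worst conceivable leaving group
Reversing gives the worst-to-best order requested.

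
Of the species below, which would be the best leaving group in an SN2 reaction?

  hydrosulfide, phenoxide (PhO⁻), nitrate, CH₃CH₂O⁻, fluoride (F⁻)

nitrate

The more stable X⁻ (or X) is on its own — i.e. the weaker a base it is — the better a leaving group it makes.
nitrate: pKₐ(HNO₃) ≈ -1.3
fluoride (F⁻): pKₐ(HF) ≈ 3.2
hydrosulfide: pKₐ(H₂S) ≈ 7
phenoxide (PhO⁻): pKₐ(C₆H₅OH (phenol)) ≈ 10
CH₃CH₂O⁻: pKₐ(CH₃CH₂OH) ≈ 16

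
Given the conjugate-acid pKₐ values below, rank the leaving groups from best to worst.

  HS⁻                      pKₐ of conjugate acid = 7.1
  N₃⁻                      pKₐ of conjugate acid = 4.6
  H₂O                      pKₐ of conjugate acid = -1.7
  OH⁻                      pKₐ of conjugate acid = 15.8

H₂O > N₃⁻ > HS⁻ > OH⁻

Lower conjugate-acid pKₐ ⇒ weaker base ⇒ better leaving group.
Sorting by the given values: H₂O (-1.7), N₃⁻ (4.6), HS⁻ (7.1), OH⁻ (15.8).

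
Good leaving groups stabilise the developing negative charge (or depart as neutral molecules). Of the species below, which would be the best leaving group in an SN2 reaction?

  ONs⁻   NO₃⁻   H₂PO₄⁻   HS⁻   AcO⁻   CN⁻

ONs⁻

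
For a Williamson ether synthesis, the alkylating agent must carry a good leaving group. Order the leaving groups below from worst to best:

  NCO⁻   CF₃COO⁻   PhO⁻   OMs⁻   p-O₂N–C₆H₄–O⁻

OMs⁻: pKₐ(CH₃SO₃H (MsOH)) ≈ -1.9
CF₃COO⁻: pKₐ(CF₃COOH) ≈ 0.2
NCO⁻: pKₐ(HOCN) ≈ 3.5
p-O₂N–C₆H₄–O⁻: pKₐ(p-nitrophenol) ≈ 7.2
PhO⁻: pKₐ(C₆H₅OH (phenol)) ≈ 10
Listed from poorest to best leaving group as asked.

PhO⁻ < p-O₂N–C₆H₄–O⁻ < NCO⁻ < CF₃COO⁻ < OMs⁻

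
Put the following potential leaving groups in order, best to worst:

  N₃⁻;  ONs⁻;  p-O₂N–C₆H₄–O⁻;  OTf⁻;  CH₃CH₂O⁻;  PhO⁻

OTf⁻ > ONs⁻ > N₃⁻ > p-O₂N–C₆H₄–O⁻ > PhO⁻ > CH₃CH₂O⁻

Leaving-group ability tracks the stability of the departed species; conjugate-acid pKₐ is the usual yardstick (lower pKₐ → better LG).
OTf⁻: pKₐ(CF₃SO₃H (triflic acid)) ≈ -14 — charge spread over three oxygens and a CF₃ group; the premier leaving group in synthesis
ONs⁻: pKₐ(p-O₂NC₆H₄SO₃H) ≈ -3.5 — p-nitro group further stabilises the sulfonate
N₃⁻: pKₐ(HN₃) ≈ 4.7 — linear, resonance-stabilised
p-O₂N–C₆H₄–O⁻: pKₐ(p-nitrophenol) ≈ 7.2
PhO⁻: pKₐ(C₆H₅OH (phenol)) ≈ 10
CH₃CH₂O⁻: pKₐ(CH₃CH₂OH) ≈ 16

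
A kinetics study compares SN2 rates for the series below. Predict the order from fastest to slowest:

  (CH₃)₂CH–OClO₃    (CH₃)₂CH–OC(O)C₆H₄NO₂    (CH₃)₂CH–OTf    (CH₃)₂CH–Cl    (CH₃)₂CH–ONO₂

With the same alkyl group throughout, only the leaving group differentiates the rates.
A good leaving group is a weak base: the lower the pKₐ of its conjugate acid, the more readily it departs.
(CH₃)₂CH–OTf loses OTf⁻: pKₐ(CF₃SO₃H (triflic acid)) ≈ -14
(CH₃)₂CH–OClO₃ loses ClO₄⁻: pKₐ(HClO₄) ≈ -10
(CH₃)₂CH–Cl loses Cl⁻: pKₐ(HCl) ≈ -7
(CH₃)₂CH–ONO₂ loses NO₃⁻: pKₐ(HNO₃) ≈ -1.3
(CH₃)₂CH–OC(O)C₆H₄NO₂ loses p-O₂N–C₆H₄–COO⁻: pKₐ(p-nitrobenzoic acid) ≈ 3.4

(CH₃)₂CH–OTf > (CH₃)₂CH–OClO₃ > (CH₃)₂CH–Cl > (CH₃)₂CH–ONO₂ > (CH₃)₂CH–OC(O)C₆H₄NO₂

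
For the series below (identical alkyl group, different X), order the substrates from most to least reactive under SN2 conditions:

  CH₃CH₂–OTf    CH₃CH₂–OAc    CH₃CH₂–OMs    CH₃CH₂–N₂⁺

Same R in every case — rank the leaving groups.
Leaving-group ability tracks the stability of the departed species; conjugate-acid pKₐ is the usual yardstick (lower pKₐ → better LG).
CH₃CH₂–N₂⁺ loses N₂: no meaningful conjugate acid; N₂ departs as an exceptionally stable neutral molecule
CH₃CH₂–OTf loses OTf⁻: pKₐ(CF₃SO₃H (triflic acid)) ≈ -14
CH₃CH₂–OMs loses OMs⁻: pKₐ(CH₃SO₃H (MsOH)) ≈ -1.9
CH₃CH₂–OAc loses AcO⁻: pKₐ(CH₃COOH) ≈ 4.8

CH₃CH₂–N₂⁺ > CH₃CH₂–OTf > CH₃CH₂–OMs > CH₃CH₂–OAc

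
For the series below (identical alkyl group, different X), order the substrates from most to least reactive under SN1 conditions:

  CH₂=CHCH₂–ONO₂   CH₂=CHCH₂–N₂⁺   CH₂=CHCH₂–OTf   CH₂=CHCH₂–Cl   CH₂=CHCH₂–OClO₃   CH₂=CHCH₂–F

CH₂=CHCH₂–N₂⁺ > CH₂=CHCH₂–OTf > CH₂=CHCH₂–OClO₃ > CH₂=CHCH₂–Cl > CH₂=CHCH₂–ONO₂ > CH₂=CHCH₂–F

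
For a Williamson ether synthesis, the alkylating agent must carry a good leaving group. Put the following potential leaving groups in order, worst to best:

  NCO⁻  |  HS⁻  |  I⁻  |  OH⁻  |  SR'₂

The more stable X⁻ (or X) is on its own — i.e. the weaker a base it is — the better a leaving group it makes.
I⁻: pKₐ(HI) ≈ -10
SR'₂: pKₐ(R'₂SH⁺) ≈ -7
NCO⁻: pKₐ(HOCN) ≈ 3.5
HS⁻: pKₐ(H₂S) ≈ 7
OH⁻: pKₐ(H₂O) ≈ 15.7
Reversing gives the worst-to-best order requested.

OH⁻ < HS⁻ < NCO⁻ < SR'₂ < I⁻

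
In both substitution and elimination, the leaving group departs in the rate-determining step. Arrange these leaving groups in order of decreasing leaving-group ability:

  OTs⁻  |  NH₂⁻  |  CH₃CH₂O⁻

Leaving-group ability tracks the stability of the departed species; conjugate-acid pKₐ is the usual yardstick (lower pKₐ → better LG).
OTs⁻: pKₐ(p-CH₃C₆H₄SO₃H (TsOH)) ≈ -2.8 — resonance-delocalised arenesulfonate
CH₃CH₂O⁻: pKₐ(CH₃CH₂OH) ≈ 16
NH₂⁻: pKₐ(NH₃) ≈ 38 — extremely strong base; never a leaving group

OTs⁻ > CH₃CH₂O⁻ > NH₂⁻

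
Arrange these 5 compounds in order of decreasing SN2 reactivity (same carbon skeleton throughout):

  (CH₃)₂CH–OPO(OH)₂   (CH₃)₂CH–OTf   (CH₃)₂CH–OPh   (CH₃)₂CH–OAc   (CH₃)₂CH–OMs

Same R in every case — rank the leaving groups.
A good leaving group is a weak base: the lower the pKₐ of its conjugate acid, the more readily it departs.
(CH₃)₂CH–OTf loses OTf⁻: pKₐ(CF₃SO₃H (triflic acid)) ≈ -14
(CH₃)₂CH–OMs loses OMs⁻: pKₐ(CH₃SO₃H (MsOH)) ≈ -1.9
(CH₃)₂CH–OPO(OH)₂ loses H₂PO₄⁻: pKₐ(H₃PO₄) ≈ 2.1
(CH₃)₂CH–OAc loses AcO⁻: pKₐ(CH₃COOH) ≈ 4.8
(CH₃)₂CH–OPh loses PhO⁻: pKₐ(C₆H₅OH (phenol)) ≈ 10

(CH₃)₂CH–OTf > (CH₃)₂CH–OMs > (CH₃)₂CH–OPO(OH)₂ > (CH₃)₂CH–OAc > (CH₃)₂CH–OPh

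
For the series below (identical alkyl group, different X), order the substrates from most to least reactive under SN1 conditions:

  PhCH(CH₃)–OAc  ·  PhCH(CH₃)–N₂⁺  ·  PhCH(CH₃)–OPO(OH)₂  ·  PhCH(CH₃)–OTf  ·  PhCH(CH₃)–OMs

PhCH(CH₃)–N₂⁺ > PhCH(CH₃)–OTf > PhCH(CH₃)–OMs > PhCH(CH₃)–OPO(OH)₂ > PhCH(CH₃)–OAc

Identical carbon frameworks mean the comparison reduces to leaving-group quality.
The more stable X⁻ (or X) is on its own — i.e. the weaker a base it is — the better a leaving group it makes.
PhCH(CH₃)–N₂⁺ loses N₂: no meaningful conjugate acid; N₂ departs as an exceptionally stable neutral molecule
PhCH(CH₃)–OTf loses OTf⁻: pKₐ(CF₃SO₃H (triflic acid)) ≈ -14
PhCH(CH₃)–OMs loses OMs⁻: pKₐ(CH₃SO₃H (MsOH)) ≈ -1.9
PhCH(CH₃)–OPO(OH)₂ loses H₂PO₄⁻: pKₐ(H₃PO₄) ≈ 2.1
PhCH(CH₃)–OAc loses AcO⁻: pKₐ(CH₃COOH) ≈ 4.8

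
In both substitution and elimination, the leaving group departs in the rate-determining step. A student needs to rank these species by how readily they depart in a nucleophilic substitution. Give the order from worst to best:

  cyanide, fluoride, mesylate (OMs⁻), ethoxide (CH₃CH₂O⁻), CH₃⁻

CH₃⁻ < ethoxide (CH₃CH₂O⁻) < cyanide < fluoride < mesylate (OMs⁻)

Rank by basicity of the departing species: weakest base leaves most easily.
mesylate (OMs⁻): pKₐ(CH₃SO₃H (MsOH)) ≈ -1.9
fluoride: pKₐ(HF) ≈ 3.2
cyanide: pKₐ(HCN) ≈ 9.2
ethoxide (CH₃CH₂O⁻): pKₐ(CH₃CH₂OH) ≈ 16
CH₃⁻: pKₐ(CH₄) ≈ 48
Reversing gives the worst-to-best order requested.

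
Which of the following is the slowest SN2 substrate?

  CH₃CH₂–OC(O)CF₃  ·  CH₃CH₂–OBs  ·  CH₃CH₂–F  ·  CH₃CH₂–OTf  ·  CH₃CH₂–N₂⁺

Identical carbon frameworks mean the comparison reduces to leaving-group quality.
A good leaving group is a weak base: the lower the pKₐ of its conjugate acid, the more readily it departs.
CH₃CH₂–N₂⁺ loses N₂: no meaningful conjugate acid; N₂ departs as an exceptionally stable neutral molecule
CH₃CH₂–OTf loses OTf⁻: pKₐ(CF₃SO₃H (triflic acid)) ≈ -14
CH₃CH₂–OBs loses OBs⁻: pKₐ(p-BrC₆H₄SO₃H) ≈ -2.8
CH₃CH₂–OC(O)CF₃ loses CF₃COO⁻: pKₐ(CF₃COOH) ≈ 0.2
CH₃CH₂–F loses F⁻: pKₐ(HF) ≈ 3.2

CH₃CH₂–F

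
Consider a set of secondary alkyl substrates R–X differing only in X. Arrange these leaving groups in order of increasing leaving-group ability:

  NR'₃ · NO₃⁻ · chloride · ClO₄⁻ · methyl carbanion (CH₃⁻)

Rank by basicity of the departing species: weakest base leaves most easily.
ClO₄⁻: pKₐ(HClO₄) ≈ -10
chloride: pKₐ(HCl) ≈ -7
NO₃⁻: pKₐ(HNO₃) ≈ -1.3
NR'₃: pKₐ(R'₃NH⁺) ≈ 10.7
methyl carbanion (CH₃⁻): pKₐ(CH₄) ≈ 48
Listed from poorest to best leaving group as asked.

methyl carbanion (CH₃⁻) < NR'₃ < NO₃⁻ < chloride < ClO₄⁻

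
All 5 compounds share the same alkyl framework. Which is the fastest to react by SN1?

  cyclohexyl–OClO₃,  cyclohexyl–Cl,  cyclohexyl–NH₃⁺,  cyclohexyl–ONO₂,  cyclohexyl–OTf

cyclohexyl–OTf

Same R in every case — rank the leaving groups.
Leaving-group ability tracks the stability of the departed species; conjugate-acid pKₐ is the usual yardstick (lower pKₐ → better LG).
cyclohexyl–OTf loses OTf⁻: pKₐ(CF₃SO₃H (triflic acid)) ≈ -14
cyclohexyl–OClO₃ loses ClO₄⁻: pKₐ(HClO₄) ≈ -10
cyclohexyl–Cl loses Cl⁻: pKₐ(HCl) ≈ -7
cyclohexyl–ONO₂ loses NO₃⁻: pKₐ(HNO₃) ≈ -1.3
cyclohexyl–NH₃⁺ loses NH₃: pKₐ(NH₄⁺) ≈ 9.2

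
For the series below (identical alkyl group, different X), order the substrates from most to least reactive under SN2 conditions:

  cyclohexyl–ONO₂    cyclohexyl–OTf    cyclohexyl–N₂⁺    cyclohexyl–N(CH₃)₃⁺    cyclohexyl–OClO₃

cyclohexyl–N₂⁺ > cyclohexyl–OTf > cyclohexyl–OClO₃ > cyclohexyl–ONO₂ > cyclohexyl–N(CH₃)₃⁺

Identical carbon frameworks mean the comparison reduces to leaving-group quality.
A good leaving group is a weak base: the lower the pKₐ of its conjugate acid, the more readily it departs.
cyclohexyl–N₂⁺ loses N₂: no meaningful conjugate acid; N₂ departs as an exceptionally stable neutral molecule
cyclohexyl–OTf loses OTf⁻: pKₐ(CF₃SO₃H (triflic acid)) ≈ -14
cyclohexyl–OClO₃ loses ClO₄⁻: pKₐ(HClO₄) ≈ -10
cyclohexyl–ONO₂ loses NO₃⁻: pKₐ(HNO₃) ≈ -1.3
cyclohexyl–N(CH₃)₃⁺ loses NR'₃: pKₐ(R'₃NH⁺) ≈ 10.7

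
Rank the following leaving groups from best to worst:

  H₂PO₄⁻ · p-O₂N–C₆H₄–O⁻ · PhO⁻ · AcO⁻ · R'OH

Leaving-group ability tracks the stability of the departed species; conjugate-acid pKₐ is the usual yardstick (lower pKₐ → better LG).
R'OH: pKₐ(R'OH₂⁺) ≈ -2.4 — neutral; leaves from a protonated ether (an oxonium ion, R–O(H)R'⁺)
H₂PO₄⁻: pKₐ(H₃PO₄) ≈ 2.1
AcO⁻: pKₐ(CH₃COOH) ≈ 4.8 — resonance-stabilised but still a weak base
p-O₂N–C₆H₄–O⁻: pKₐ(p-nitrophenol) ≈ 7.2 — nitro group delocalises the charge; the classic chromogenic LG
PhO⁻: pKₐ(C₆H₅OH (phenol)) ≈ 10 — resonance into the ring helps, but still a poor LG

R'OH > H₂PO₄⁻ > AcO⁻ > p-O₂N–C₆H₄–O⁻ > PhO⁻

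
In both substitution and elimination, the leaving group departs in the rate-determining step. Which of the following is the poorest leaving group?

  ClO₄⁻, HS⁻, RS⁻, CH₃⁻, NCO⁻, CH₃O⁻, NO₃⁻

CH₃⁻

The more stable X⁻ (or X) is on its own — i.e. the weaker a base it is — the better a leaving group it makes.
ClO₄⁻: pKₐ(HClO₄) ≈ -10
NO₃⁻: pKₐ(HNO₃) ≈ -1.3
NCO⁻: pKₐ(HOCN) ≈ 3.5
HS⁻: pKₐ(H₂S) ≈ 7
RS⁻: pKₐ(RSH (a thiol)) ≈ 10.5
CH₃O⁻: pKₐ(CH₃OH) ≈ 15.5
CH₃⁻: pKₐ(CH₄) ≈ 48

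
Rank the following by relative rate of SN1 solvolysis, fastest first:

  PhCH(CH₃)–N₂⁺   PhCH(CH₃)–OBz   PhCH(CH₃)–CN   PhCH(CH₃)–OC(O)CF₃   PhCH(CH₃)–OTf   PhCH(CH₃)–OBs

The skeletons are identical, so relative rate is governed entirely by leaving-group ability.
Rank by basicity of the departing species: weakest base leaves most easily.
PhCH(CH₃)–N₂⁺ loses N₂: no meaningful conjugate acid; N₂ departs as an exceptionally stable neutral molecule
PhCH(CH₃)–OTf loses OTf⁻: pKₐ(CF₃SO₃H (triflic acid)) ≈ -14
PhCH(CH₃)–OBs loses OBs⁻: pKₐ(p-BrC₆H₄SO₃H) ≈ -2.8
PhCH(CH₃)–OC(O)CF₃ loses CF₃COO⁻: pKₐ(CF₃COOH) ≈ 0.2
PhCH(CH₃)–OBz loses PhCOO⁻: pKₐ(C₆H₅COOH) ≈ 4.2
PhCH(CH₃)–CN loses CN⁻: pKₐ(HCN) ≈ 9.2

PhCH(CH₃)–N₂⁺ > PhCH(CH₃)–OTf > PhCH(CH₃)–OBs > PhCH(CH₃)–OC(O)CF₃ > PhCH(CH₃)–OBz > PhCH(CH₃)–CN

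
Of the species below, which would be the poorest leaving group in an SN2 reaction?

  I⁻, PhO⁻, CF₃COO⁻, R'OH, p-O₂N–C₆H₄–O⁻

PhO⁻

The more stable X⁻ (or X) is on its own — i.e. the weaker a base it is — the better a leaving group it makes.
I⁻: pKₐ(HI) ≈ -10
R'OH: pKₐ(R'OH₂⁺) ≈ -2.4
CF₃COO⁻: pKₐ(CF₃COOH) ≈ 0.2
p-O₂N–C₆H₄–O⁻: pKₐ(p-nitrophenol) ≈ 7.2
PhO⁻: pKₐ(C₆H₅OH (phenol)) ≈ 10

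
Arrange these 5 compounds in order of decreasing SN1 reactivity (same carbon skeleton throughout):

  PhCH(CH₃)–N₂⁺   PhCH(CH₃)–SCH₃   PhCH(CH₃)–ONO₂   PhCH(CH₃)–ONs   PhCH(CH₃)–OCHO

PhCH(CH₃)–N₂⁺ > PhCH(CH₃)–ONs > PhCH(CH₃)–ONO₂ > PhCH(CH₃)–OCHO > PhCH(CH₃)–SCH₃

Same R in every case — rank the leaving groups.
Rank by basicity of the departing species: weakest base leaves most easily.
PhCH(CH₃)–N₂⁺ loses N₂: no meaningful conjugate acid; N₂ departs as an exceptionally stable neutral molecule
PhCH(CH₃)–ONs loses ONs⁻: pKₐ(p-O₂NC₆H₄SO₃H) ≈ -3.5
PhCH(CH₃)–ONO₂ loses NO₃⁻: pKₐ(HNO₃) ≈ -1.3
PhCH(CH₃)–OCHO loses HCOO⁻: pKₐ(HCOOH) ≈ 3.8
PhCH(CH₃)–SCH₃ loses RS⁻: pKₐ(RSH (a thiol)) ≈ 10.5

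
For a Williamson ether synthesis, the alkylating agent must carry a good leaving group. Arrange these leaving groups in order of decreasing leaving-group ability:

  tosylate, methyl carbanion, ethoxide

tosylate: pKₐ(p-CH₃C₆H₄SO₃H (TsOH)) ≈ -2.8
ethoxide: pKₐ(CH₃CH₂OH) ≈ 16
methyl carbanion: pKₐ(CH₄) ≈ 48 — unstabilised carbanion; the worst conceivable leaving group

tosylate > ethoxide > methyl carbanion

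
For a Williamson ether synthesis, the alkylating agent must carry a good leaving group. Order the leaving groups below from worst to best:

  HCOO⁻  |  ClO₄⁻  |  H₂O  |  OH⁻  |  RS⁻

The more stable X⁻ (or X) is on its own — i.e. the weaker a base it is — the better a leaving group it makes.
ClO₄⁻: pKₐ(HClO₄) ≈ -10 — extremely weak base; rarely used for safety reasons
H₂O: pKₐ(H₃O⁺) ≈ -1.7
HCOO⁻: pKₐ(HCOOH) ≈ 3.8
RS⁻: pKₐ(RSH (a thiol)) ≈ 10.5
OH⁻: pKₐ(H₂O) ≈ 15.7
The question asks for worst first, so the sequence is read in increasing leaving-group ability.

OH⁻ < RS⁻ < HCOO⁻ < H₂O < ClO₄⁻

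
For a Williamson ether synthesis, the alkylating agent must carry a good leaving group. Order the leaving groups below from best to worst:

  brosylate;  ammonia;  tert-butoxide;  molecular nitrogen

molecular nitrogen > brosylate > ammonia > tert-butoxide

A good leaving group is a weak base: the lower the pKₐ of its conjugate acid, the more readily it departs.
molecular nitrogen: no meaningful conjugate acid; N₂ departs as an exceptionally stable neutral molecule
brosylate: pKₐ(p-BrC₆H₄SO₃H) ≈ -2.8
ammonia: pKₐ(NH₄⁺) ≈ 9.2
tert-butoxide: pKₐ(t-BuOH) ≈ 18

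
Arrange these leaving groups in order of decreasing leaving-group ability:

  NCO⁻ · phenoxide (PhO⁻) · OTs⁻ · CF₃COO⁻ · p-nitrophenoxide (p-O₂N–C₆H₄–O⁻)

OTs⁻ > CF₃COO⁻ > NCO⁻ > p-nitrophenoxide (p-O₂N–C₆H₄–O⁻) > phenoxide (PhO⁻)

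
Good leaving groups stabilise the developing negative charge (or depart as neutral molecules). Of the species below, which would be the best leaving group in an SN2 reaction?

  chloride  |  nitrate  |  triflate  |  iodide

triflate

Rank by basicity of the departing species: weakest base leaves most easily.
triflate: pKₐ(CF₃SO₃H (triflic acid)) ≈ -14
iodide: pKₐ(HI) ≈ -10
chloride: pKₐ(HCl) ≈ -7
nitrate: pKₐ(HNO₃) ≈ -1.3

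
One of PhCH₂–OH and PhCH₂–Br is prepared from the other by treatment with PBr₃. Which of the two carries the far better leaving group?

PhCH₂–Br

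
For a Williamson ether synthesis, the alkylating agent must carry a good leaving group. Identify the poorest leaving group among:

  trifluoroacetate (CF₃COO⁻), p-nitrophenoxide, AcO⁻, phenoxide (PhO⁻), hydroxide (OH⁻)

trifluoroacetate (CF₃COO⁻): pKₐ(CF₃COOH) ≈ 0.2
AcO⁻: pKₐ(CH₃COOH) ≈ 4.8
p-nitrophenoxide: pKₐ(p-nitrophenol) ≈ 7.2
phenoxide (PhO⁻): pKₐ(C₆H₅OH (phenol)) ≈ 10
hydroxide (OH⁻): pKₐ(H₂O) ≈ 15.7

hydroxide (OH⁻)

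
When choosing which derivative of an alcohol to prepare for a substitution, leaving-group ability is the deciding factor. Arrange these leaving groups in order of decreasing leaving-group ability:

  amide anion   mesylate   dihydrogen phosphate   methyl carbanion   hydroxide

Rank by basicity of the departing species: weakest base leaves most easily.
mesylate: pKₐ(CH₃SO₃H (MsOH)) ≈ -1.9
dihydrogen phosphate: pKₐ(H₃PO₄) ≈ 2.1
hydroxide: pKₐ(H₂O) ≈ 15.7 — strong base; essentially never leaves without prior activation
amide anion: pKₐ(NH₃) ≈ 38
methyl carbanion: pKₐ(CH₄) ≈ 48

mesylate > dihydrogen phosphate > hydroxide > amide anion > methyl carbanion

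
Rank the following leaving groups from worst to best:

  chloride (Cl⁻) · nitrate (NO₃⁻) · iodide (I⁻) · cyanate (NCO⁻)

cyanate (NCO⁻) < nitrate (NO₃⁻) < chloride (Cl⁻) < iodide (I⁻)

Rank by basicity of the departing species: weakest base leaves most easily.
iodide (I⁻): pKₐ(HI) ≈ -10
chloride (Cl⁻): pKₐ(HCl) ≈ -7
nitrate (NO₃⁻): pKₐ(HNO₃) ≈ -1.3 — resonance-delocalised over three oxygens
cyanate (NCO⁻): pKₐ(HOCN) ≈ 3.5 — resonance between N and O
The question asks for worst first, so the sequence is read in increasing leaving-group ability.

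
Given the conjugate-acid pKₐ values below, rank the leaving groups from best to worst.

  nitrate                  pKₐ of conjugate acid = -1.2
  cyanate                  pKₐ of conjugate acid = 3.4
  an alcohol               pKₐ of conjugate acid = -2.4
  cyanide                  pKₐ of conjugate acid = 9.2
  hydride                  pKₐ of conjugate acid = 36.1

an alcohol > nitrate > cyanate > cyanide > hydride

Lower conjugate-acid pKₐ ⇒ weaker base ⇒ better leaving group.
Sorting by the given values: an alcohol (-2.4), nitrate (-1.2), cyanate (3.4), cyanide (9.2), hydride (36.1).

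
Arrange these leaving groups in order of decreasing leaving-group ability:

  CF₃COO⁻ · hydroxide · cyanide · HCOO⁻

A good leaving group is a weak base: the lower the pKₐ of its conjugate acid, the more readily it departs.
CF₃COO⁻: pKₐ(CF₃COOH) ≈ 0.2
HCOO⁻: pKₐ(HCOOH) ≈ 3.8 — resonance-stabilised carboxylate
cyanide: pKₐ(HCN) ≈ 9.2
hydroxide: pKₐ(H₂O) ≈ 15.7

CF₃COO⁻ > HCOO⁻ > cyanide > hydroxide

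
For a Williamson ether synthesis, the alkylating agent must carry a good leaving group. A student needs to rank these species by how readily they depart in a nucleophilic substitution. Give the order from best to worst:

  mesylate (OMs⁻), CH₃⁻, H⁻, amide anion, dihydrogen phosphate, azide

A good leaving group is a weak base: the lower the pKₐ of its conjugate acid, the more readily it departs.
mesylate (OMs⁻): pKₐ(CH₃SO₃H (MsOH)) ≈ -1.9
dihydrogen phosphate: pKₐ(H₃PO₄) ≈ 2.1
azide: pKₐ(HN₃) ≈ 4.7 — linear, resonance-stabilised
H⁻: pKₐ(H₂) ≈ 36
amide anion: pKₐ(NH₃) ≈ 38 — extremely strong base; never a leaving group
CH₃⁻: pKₐ(CH₄) ≈ 48

mesylate (OMs⁻) > dihydrogen phosphate > azide > H⁻ > amide anion > CH₃⁻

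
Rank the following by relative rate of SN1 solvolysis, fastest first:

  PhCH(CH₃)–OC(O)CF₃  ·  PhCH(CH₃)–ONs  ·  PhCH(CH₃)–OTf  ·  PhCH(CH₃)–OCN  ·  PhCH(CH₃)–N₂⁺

Same R in every case — rank the leaving groups.
Leaving-group ability tracks the stability of the departed species; conjugate-acid pKₐ is the usual yardstick (lower pKₐ → better LG).
PhCH(CH₃)–N₂⁺ loses N₂: no meaningful conjugate acid; N₂ departs as an exceptionally stable neutral molecule
PhCH(CH₃)–OTf loses OTf⁻: pKₐ(CF₃SO₃H (triflic acid)) ≈ -14
PhCH(CH₃)–ONs loses ONs⁻: pKₐ(p-O₂NC₆H₄SO₃H) ≈ -3.5
PhCH(CH₃)–OC(O)CF₃ loses CF₃COO⁻: pKₐ(CF₃COOH) ≈ 0.2
PhCH(CH₃)–OCN loses NCO⁻: pKₐ(HOCN) ≈ 3.5

PhCH(CH₃)–N₂⁺ > PhCH(CH₃)–OTf > PhCH(CH₃)–ONs > PhCH(CH₃)–OC(O)CF₃ > PhCH(CH₃)–OCN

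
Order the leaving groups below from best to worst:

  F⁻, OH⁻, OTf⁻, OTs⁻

OTf⁻ > OTs⁻ > F⁻ > OH⁻

OTf⁻: pKₐ(CF₃SO₃H (triflic acid)) ≈ -14
OTs⁻: pKₐ(p-CH₃C₆H₄SO₃H (TsOH)) ≈ -2.8 — resonance-delocalised arenesulfonate
F⁻: pKₐ(HF) ≈ 3.2
OH⁻: pKₐ(H₂O) ≈ 15.7 — strong base; essentially never leaves without prior activation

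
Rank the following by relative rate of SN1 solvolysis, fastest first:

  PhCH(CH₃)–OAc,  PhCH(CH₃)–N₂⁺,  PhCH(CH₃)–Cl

PhCH(CH₃)–N₂⁺ > PhCH(CH₃)–Cl > PhCH(CH₃)–OAc

Same R in every case — rank the leaving groups.
A good leaving group is a weak base: the lower the pKₐ of its conjugate acid, the more readily it departs.
PhCH(CH₃)–N₂⁺ loses N₂: no meaningful conjugate acid; N₂ departs as an exceptionally stable neutral molecule
PhCH(CH₃)–Cl loses Cl⁻: pKₐ(HCl) ≈ -7
PhCH(CH₃)–OAc loses AcO⁻: pKₐ(CH₃COOH) ≈ 4.8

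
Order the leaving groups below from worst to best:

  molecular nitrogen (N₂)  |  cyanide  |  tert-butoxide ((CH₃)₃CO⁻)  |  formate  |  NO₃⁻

Leaving-group ability tracks the stability of the departed species; conjugate-acid pKₐ is the usual yardstick (lower pKₐ → better LG).
molecular nitrogen (N₂): no meaningful conjugate acid; N₂ departs as an exceptionally stable neutral molecule
NO₃⁻: pKₐ(HNO₃) ≈ -1.3 — resonance-delocalised over three oxygens
formate: pKₐ(HCOOH) ≈ 3.8
cyanide: pKₐ(HCN) ≈ 9.2
tert-butoxide ((CH₃)₃CO⁻): pKₐ(t-BuOH) ≈ 18 — bulky, strongly basic alkoxide
Listed from poorest to best leaving group as asked.

tert-butoxide ((CH₃)₃CO⁻) < cyanide < formate < NO₃⁻ < molecular nitrogen (N₂)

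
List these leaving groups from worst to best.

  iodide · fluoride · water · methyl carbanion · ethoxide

Rank by basicity of the departing species: weakest base leaves most easily.
iodide: pKₐ(HI) ≈ -10 — large, highly polarisable; very weak base
water: pKₐ(H₃O⁺) ≈ -1.7 — neutral; leaves from a protonated alcohol (R–OH₂⁺)
fluoride: pKₐ(HF) ≈ 3.2
ethoxide: pKₐ(CH₃CH₂OH) ≈ 16 — strong base; alkoxides do not leave unassisted
methyl carbanion: pKₐ(CH₄) ≈ 48
The question asks for worst first, so the sequence is read in increasing leaving-group ability.

methyl carbanion < ethoxide < fluoride < water < iodide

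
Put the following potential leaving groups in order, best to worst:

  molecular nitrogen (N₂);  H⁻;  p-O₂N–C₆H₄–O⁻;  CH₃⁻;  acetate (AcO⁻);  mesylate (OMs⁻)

molecular nitrogen (N₂) > mesylate (OMs⁻) > acetate (AcO⁻) > p-O₂N–C₆H₄–O⁻ > H⁻ > CH₃⁻

Leaving-group ability tracks the stability of the departed species; conjugate-acid pKₐ is the usual yardstick (lower pKₐ → better LG).
molecular nitrogen (N₂): no meaningful conjugate acid; N₂ departs as an exceptionally stable neutral molecule
mesylate (OMs⁻): pKₐ(CH₃SO₃H (MsOH)) ≈ -1.9
acetate (AcO⁻): pKₐ(CH₃COOH) ≈ 4.8
p-O₂N–C₆H₄–O⁻: pKₐ(p-nitrophenol) ≈ 7.2
H⁻: pKₐ(H₂) ≈ 36
CH₃⁻: pKₐ(CH₄) ≈ 48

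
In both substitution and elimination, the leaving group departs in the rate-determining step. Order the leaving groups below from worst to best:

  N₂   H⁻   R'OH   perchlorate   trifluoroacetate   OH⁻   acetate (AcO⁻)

H⁻ < OH⁻ < acetate (AcO⁻) < trifluoroacetate < R'OH < perchlorate < N₂

The more stable X⁻ (or X) is on its own — i.e. the weaker a base it is — the better a leaving group it makes.
N₂: no meaningful conjugate acid; N₂ departs as an exceptionally stable neutral molecule
perchlorate: pKₐ(HClO₄) ≈ -10
R'OH: pKₐ(R'OH₂⁺) ≈ -2.4
trifluoroacetate: pKₐ(CF₃COOH) ≈ 0.2
acetate (AcO⁻): pKₐ(CH₃COOH) ≈ 4.8
OH⁻: pKₐ(H₂O) ≈ 15.7
H⁻: pKₐ(H₂) ≈ 36
Listed from poorest to best leaving group as asked.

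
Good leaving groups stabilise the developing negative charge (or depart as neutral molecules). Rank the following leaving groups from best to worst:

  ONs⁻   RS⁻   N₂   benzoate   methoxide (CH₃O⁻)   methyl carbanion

N₂ > ONs⁻ > benzoate > RS⁻ > methoxide (CH₃O⁻) > methyl carbanion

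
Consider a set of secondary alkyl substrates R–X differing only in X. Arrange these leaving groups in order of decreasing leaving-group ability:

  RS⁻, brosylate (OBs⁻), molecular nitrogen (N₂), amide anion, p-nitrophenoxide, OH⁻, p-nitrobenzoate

The more stable X⁻ (or X) is on its own — i.e. the weaker a base it is — the better a leaving group it makes.
molecular nitrogen (N₂): no meaningful conjugate acid; N₂ departs as an exceptionally stable neutral molecule
brosylate (OBs⁻): pKₐ(p-BrC₆H₄SO₃H) ≈ -2.8
p-nitrobenzoate: pKₐ(p-nitrobenzoic acid) ≈ 3.4 — electron-withdrawing nitro group stabilises the carboxylate
p-nitrophenoxide: pKₐ(p-nitrophenol) ≈ 7.2 — nitro group delocalises the charge; the classic chromogenic LG
RS⁻: pKₐ(RSH (a thiol)) ≈ 10.5 — moderately basic; rarely leaves without activation
OH⁻: pKₐ(H₂O) ≈ 15.7 — strong base; essentially never leaves without prior activation
amide anion: pKₐ(NH₃) ≈ 38 — extremely strong base; never a leaving group

molecular nitrogen (N₂) > brosylate (OBs⁻) > p-nitrobenzoate > p-nitrophenoxide > RS⁻ > OH⁻ > amide anion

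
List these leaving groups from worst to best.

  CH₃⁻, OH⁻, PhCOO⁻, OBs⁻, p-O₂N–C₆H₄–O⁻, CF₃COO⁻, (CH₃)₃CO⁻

CH₃⁻ < (CH₃)₃CO⁻ < OH⁻ < p-O₂N–C₆H₄–O⁻ < PhCOO⁻ < CF₃COO⁻ < OBs⁻

Rank by basicity of the departing species: weakest base leaves most easily.
OBs⁻: pKₐ(p-BrC₆H₄SO₃H) ≈ -2.8
CF₃COO⁻: pKₐ(CF₃COOH) ≈ 0.2
PhCOO⁻: pKₐ(C₆H₅COOH) ≈ 4.2
p-O₂N–C₆H₄–O⁻: pKₐ(p-nitrophenol) ≈ 7.2
OH⁻: pKₐ(H₂O) ≈ 15.7
(CH₃)₃CO⁻: pKₐ(t-BuOH) ≈ 18
CH₃⁻: pKₐ(CH₄) ≈ 48
The question asks for worst first, so the sequence is read in increasing leaving-group ability.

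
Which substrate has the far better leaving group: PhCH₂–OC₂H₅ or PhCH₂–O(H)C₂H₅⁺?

PhCH₂–O(H)C₂H₅⁺

From PhCH₂–OC₂H₅ the departing group would be CH₃CH₂O⁻ (pKₐ(CH₃CH₂OH) ≈ 16). Strong base; alkoxides do not leave unassisted.
From PhCH₂–O(H)C₂H₅⁺ the leaving group is R'OH (pKₐ(R'OH₂⁺) ≈ -2.4). Neutral; leaves from a protonated ether (an oxonium ion, R–O(H)R'⁺).
(In practice PhCH₂–O(H)C₂H₅⁺ is made from PhCH₂–OC₂H₅ by protonation with concentrated HBr, allowing neutral ethanol, rather than ethoxide, to depart.)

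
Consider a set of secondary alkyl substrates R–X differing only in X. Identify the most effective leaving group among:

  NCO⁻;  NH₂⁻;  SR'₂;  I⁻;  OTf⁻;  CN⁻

OTf⁻

OTf⁻: pKₐ(CF₃SO₃H (triflic acid)) ≈ -14
I⁻: pKₐ(HI) ≈ -10
SR'₂: pKₐ(R'₂SH⁺) ≈ -7
NCO⁻: pKₐ(HOCN) ≈ 3.5
CN⁻: pKₐ(HCN) ≈ 9.2
NH₂⁻: pKₐ(NH₃) ≈ 38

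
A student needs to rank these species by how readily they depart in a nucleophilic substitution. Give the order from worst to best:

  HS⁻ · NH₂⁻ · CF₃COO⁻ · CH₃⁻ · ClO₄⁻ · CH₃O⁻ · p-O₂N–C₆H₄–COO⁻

Rank by basicity of the departing species: weakest base leaves most easily.
ClO₄⁻: pKₐ(HClO₄) ≈ -10
CF₃COO⁻: pKₐ(CF₃COOH) ≈ 0.2
p-O₂N–C₆H₄–COO⁻: pKₐ(p-nitrobenzoic acid) ≈ 3.4
HS⁻: pKₐ(H₂S) ≈ 7
CH₃O⁻: pKₐ(CH₃OH) ≈ 15.5
NH₂⁻: pKₐ(NH₃) ≈ 38
CH₃⁻: pKₐ(CH₄) ≈ 48
Listed from poorest to best leaving group as asked.

CH₃⁻ < NH₂⁻ < CH₃O⁻ < HS⁻ < p-O₂N–C₆H₄–COO⁻ < CF₃COO⁻ < ClO₄⁻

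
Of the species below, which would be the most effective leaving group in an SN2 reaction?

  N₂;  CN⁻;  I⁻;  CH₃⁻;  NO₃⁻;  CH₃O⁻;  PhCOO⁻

Rank by basicity of the departing species: weakest base leaves most easily.
N₂: no meaningful conjugate acid; N₂ departs as an exceptionally stable neutral molecule
I⁻: pKₐ(HI) ≈ -10
NO₃⁻: pKₐ(HNO₃) ≈ -1.3
PhCOO⁻: pKₐ(C₆H₅COOH) ≈ 4.2
CN⁻: pKₐ(HCN) ≈ 9.2
CH₃O⁻: pKₐ(CH₃OH) ≈ 15.5
CH₃⁻: pKₐ(CH₄) ≈ 48

N₂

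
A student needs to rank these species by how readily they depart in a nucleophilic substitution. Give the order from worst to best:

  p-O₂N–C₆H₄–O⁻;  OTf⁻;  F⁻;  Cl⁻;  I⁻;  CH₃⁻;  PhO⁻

CH₃⁻ < PhO⁻ < p-O₂N–C₆H₄–O⁻ < F⁻ < Cl⁻ < I⁻ < OTf⁻

The more stable X⁻ (or X) is on its own — i.e. the weaker a base it is — the better a leaving group it makes.
OTf⁻: pKₐ(CF₃SO₃H (triflic acid)) ≈ -14
I⁻: pKₐ(HI) ≈ -10
Cl⁻: pKₐ(HCl) ≈ -7
F⁻: pKₐ(HF) ≈ 3.2
p-O₂N–C₆H₄–O⁻: pKₐ(p-nitrophenol) ≈ 7.2
PhO⁻: pKₐ(C₆H₅OH (phenol)) ≈ 10
CH₃⁻: pKₐ(CH₄) ≈ 48
Listed from poorest to best leaving group as asked.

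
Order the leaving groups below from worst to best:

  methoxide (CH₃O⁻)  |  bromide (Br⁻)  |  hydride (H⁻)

hydride (H⁻) < methoxide (CH₃O⁻) < bromide (Br⁻)

bromide (Br⁻): pKₐ(HBr) ≈ -9
methoxide (CH₃O⁻): pKₐ(CH₃OH) ≈ 15.5
hydride (H⁻): pKₐ(H₂) ≈ 36
Reversing gives the worst-to-best order requested.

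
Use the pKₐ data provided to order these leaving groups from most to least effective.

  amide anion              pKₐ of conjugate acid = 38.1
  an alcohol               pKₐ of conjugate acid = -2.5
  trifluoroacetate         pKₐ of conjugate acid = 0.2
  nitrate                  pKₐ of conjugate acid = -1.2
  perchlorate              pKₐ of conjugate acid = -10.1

Lower conjugate-acid pKₐ ⇒ weaker base ⇒ better leaving group.
Sorting by the given values: perchlorate (-10.1), an alcohol (-2.5), nitrate (-1.2), trifluoroacetate (0.2), amide anion (38.1).

perchlorate > an alcohol > nitrate > trifluoroacetate > amide anion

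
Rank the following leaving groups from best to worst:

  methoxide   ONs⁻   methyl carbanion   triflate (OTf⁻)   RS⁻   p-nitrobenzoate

triflate (OTf⁻) > ONs⁻ > p-nitrobenzoate > RS⁻ > methoxide > methyl carbanion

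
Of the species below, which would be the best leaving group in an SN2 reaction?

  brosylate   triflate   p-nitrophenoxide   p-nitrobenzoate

triflate

triflate: pKₐ(CF₃SO₃H (triflic acid)) ≈ -14
brosylate: pKₐ(p-BrC₆H₄SO₃H) ≈ -2.8
p-nitrobenzoate: pKₐ(p-nitrobenzoic acid) ≈ 3.4
p-nitrophenoxide: pKₐ(p-nitrophenol) ≈ 7.2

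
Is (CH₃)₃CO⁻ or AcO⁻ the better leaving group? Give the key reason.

AcO⁻ is the better leaving group.
pKₐ(CH₃COOH) ≈ 4.8 versus pKₐ(t-BuOH) ≈ 18: AcO⁻ is the much weaker base.
Resonance-stabilised but still a weak base.

AcO⁻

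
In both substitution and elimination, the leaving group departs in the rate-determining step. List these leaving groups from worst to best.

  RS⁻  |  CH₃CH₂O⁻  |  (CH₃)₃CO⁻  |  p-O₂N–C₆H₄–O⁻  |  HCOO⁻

(CH₃)₃CO⁻ < CH₃CH₂O⁻ < RS⁻ < p-O₂N–C₆H₄–O⁻ < HCOO⁻

Rank by basicity of the departing species: weakest base leaves most easily.
HCOO⁻: pKₐ(HCOOH) ≈ 3.8
p-O₂N–C₆H₄–O⁻: pKₐ(p-nitrophenol) ≈ 7.2
RS⁻: pKₐ(RSH (a thiol)) ≈ 10.5
CH₃CH₂O⁻: pKₐ(CH₃CH₂OH) ≈ 16
(CH₃)₃CO⁻: pKₐ(t-BuOH) ≈ 18
Listed from poorest to best leaving group as asked.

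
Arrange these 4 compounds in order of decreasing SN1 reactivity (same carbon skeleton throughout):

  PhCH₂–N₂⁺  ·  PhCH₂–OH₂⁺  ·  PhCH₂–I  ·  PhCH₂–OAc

PhCH₂–N₂⁺ > PhCH₂–I > PhCH₂–OH₂⁺ > PhCH₂–OAc

With the same alkyl group throughout, only the leaving group differentiates the rates.
The more stable X⁻ (or X) is on its own — i.e. the weaker a base it is — the better a leaving group it makes.
PhCH₂–N₂⁺ loses N₂: no meaningful conjugate acid; N₂ departs as an exceptionally stable neutral molecule
PhCH₂–I loses I⁻: pKₐ(HI) ≈ -10
PhCH₂–OH₂⁺ loses H₂O: pKₐ(H₃O⁺) ≈ -1.7
PhCH₂–OAc loses AcO⁻: pKₐ(CH₃COOH) ≈ 4.8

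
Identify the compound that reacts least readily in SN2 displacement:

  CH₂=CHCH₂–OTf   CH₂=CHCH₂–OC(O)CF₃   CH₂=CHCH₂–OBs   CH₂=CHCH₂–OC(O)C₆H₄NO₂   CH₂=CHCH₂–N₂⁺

CH₂=CHCH₂–OC(O)C₆H₄NO₂

With the same alkyl group throughout, only the leaving group differentiates the rates.
Rank by basicity of the departing species: weakest base leaves most easily.
CH₂=CHCH₂–N₂⁺ loses N₂: no meaningful conjugate acid; N₂ departs as an exceptionally stable neutral molecule
CH₂=CHCH₂–OTf loses OTf⁻: pKₐ(CF₃SO₃H (triflic acid)) ≈ -14
CH₂=CHCH₂–OBs loses OBs⁻: pKₐ(p-BrC₆H₄SO₃H) ≈ -2.8
CH₂=CHCH₂–OC(O)CF₃ loses CF₃COO⁻: pKₐ(CF₃COOH) ≈ 0.2
CH₂=CHCH₂–OC(O)C₆H₄NO₂ loses p-O₂N–C₆H₄–COO⁻: pKₐ(p-nitrobenzoic acid) ≈ 3.4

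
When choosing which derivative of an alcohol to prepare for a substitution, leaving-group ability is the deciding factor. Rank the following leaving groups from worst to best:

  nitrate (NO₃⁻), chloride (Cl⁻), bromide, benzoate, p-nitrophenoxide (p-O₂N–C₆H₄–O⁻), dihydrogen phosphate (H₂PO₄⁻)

p-nitrophenoxide (p-O₂N–C₆H₄–O⁻) < benzoate < dihydrogen phosphate (H₂PO₄⁻) < nitrate (NO₃⁻) < chloride (Cl⁻) < bromide

bromide: pKₐ(HBr) ≈ -9
chloride (Cl⁻): pKₐ(HCl) ≈ -7
nitrate (NO₃⁻): pKₐ(HNO₃) ≈ -1.3 — resonance-delocalised over three oxygens
dihydrogen phosphate (H₂PO₄⁻): pKₐ(H₃PO₄) ≈ 2.1 — moderate base; biological leaving group after further activation
benzoate: pKₐ(C₆H₅COOH) ≈ 4.2 — aryl carboxylate
p-nitrophenoxide (p-O₂N–C₆H₄–O⁻): pKₐ(p-nitrophenol) ≈ 7.2 — nitro group delocalises the charge; the classic chromogenic LG
Reversing gives the worst-to-best order requested.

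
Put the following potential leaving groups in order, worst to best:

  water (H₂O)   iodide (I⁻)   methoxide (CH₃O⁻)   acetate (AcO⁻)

methoxide (CH₃O⁻) < acetate (AcO⁻) < water (H₂O) < iodide (I⁻)

The more stable X⁻ (or X) is on its own — i.e. the weaker a base it is — the better a leaving group it makes.
iodide (I⁻): pKₐ(HI) ≈ -10
water (H₂O): pKₐ(H₃O⁺) ≈ -1.7
acetate (AcO⁻): pKₐ(CH₃COOH) ≈ 4.8
methoxide (CH₃O⁻): pKₐ(CH₃OH) ≈ 15.5
Reversing gives the worst-to-best order requested.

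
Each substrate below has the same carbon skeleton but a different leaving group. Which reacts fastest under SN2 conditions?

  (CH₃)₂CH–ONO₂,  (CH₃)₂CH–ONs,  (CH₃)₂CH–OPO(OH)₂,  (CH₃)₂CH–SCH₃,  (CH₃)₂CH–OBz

(CH₃)₂CH–ONs

Identical carbon frameworks mean the comparison reduces to leaving-group quality.
Rank by basicity of the departing species: weakest base leaves most easily.
(CH₃)₂CH–ONs loses ONs⁻: pKₐ(p-O₂NC₆H₄SO₃H) ≈ -3.5
(CH₃)₂CH–ONO₂ loses NO₃⁻: pKₐ(HNO₃) ≈ -1.3
(CH₃)₂CH–OPO(OH)₂ loses H₂PO₄⁻: pKₐ(H₃PO₄) ≈ 2.1
(CH₃)₂CH–OBz loses PhCOO⁻: pKₐ(C₆H₅COOH) ≈ 4.2
(CH₃)₂CH–SCH₃ loses RS⁻: pKₐ(RSH (a thiol)) ≈ 10.5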